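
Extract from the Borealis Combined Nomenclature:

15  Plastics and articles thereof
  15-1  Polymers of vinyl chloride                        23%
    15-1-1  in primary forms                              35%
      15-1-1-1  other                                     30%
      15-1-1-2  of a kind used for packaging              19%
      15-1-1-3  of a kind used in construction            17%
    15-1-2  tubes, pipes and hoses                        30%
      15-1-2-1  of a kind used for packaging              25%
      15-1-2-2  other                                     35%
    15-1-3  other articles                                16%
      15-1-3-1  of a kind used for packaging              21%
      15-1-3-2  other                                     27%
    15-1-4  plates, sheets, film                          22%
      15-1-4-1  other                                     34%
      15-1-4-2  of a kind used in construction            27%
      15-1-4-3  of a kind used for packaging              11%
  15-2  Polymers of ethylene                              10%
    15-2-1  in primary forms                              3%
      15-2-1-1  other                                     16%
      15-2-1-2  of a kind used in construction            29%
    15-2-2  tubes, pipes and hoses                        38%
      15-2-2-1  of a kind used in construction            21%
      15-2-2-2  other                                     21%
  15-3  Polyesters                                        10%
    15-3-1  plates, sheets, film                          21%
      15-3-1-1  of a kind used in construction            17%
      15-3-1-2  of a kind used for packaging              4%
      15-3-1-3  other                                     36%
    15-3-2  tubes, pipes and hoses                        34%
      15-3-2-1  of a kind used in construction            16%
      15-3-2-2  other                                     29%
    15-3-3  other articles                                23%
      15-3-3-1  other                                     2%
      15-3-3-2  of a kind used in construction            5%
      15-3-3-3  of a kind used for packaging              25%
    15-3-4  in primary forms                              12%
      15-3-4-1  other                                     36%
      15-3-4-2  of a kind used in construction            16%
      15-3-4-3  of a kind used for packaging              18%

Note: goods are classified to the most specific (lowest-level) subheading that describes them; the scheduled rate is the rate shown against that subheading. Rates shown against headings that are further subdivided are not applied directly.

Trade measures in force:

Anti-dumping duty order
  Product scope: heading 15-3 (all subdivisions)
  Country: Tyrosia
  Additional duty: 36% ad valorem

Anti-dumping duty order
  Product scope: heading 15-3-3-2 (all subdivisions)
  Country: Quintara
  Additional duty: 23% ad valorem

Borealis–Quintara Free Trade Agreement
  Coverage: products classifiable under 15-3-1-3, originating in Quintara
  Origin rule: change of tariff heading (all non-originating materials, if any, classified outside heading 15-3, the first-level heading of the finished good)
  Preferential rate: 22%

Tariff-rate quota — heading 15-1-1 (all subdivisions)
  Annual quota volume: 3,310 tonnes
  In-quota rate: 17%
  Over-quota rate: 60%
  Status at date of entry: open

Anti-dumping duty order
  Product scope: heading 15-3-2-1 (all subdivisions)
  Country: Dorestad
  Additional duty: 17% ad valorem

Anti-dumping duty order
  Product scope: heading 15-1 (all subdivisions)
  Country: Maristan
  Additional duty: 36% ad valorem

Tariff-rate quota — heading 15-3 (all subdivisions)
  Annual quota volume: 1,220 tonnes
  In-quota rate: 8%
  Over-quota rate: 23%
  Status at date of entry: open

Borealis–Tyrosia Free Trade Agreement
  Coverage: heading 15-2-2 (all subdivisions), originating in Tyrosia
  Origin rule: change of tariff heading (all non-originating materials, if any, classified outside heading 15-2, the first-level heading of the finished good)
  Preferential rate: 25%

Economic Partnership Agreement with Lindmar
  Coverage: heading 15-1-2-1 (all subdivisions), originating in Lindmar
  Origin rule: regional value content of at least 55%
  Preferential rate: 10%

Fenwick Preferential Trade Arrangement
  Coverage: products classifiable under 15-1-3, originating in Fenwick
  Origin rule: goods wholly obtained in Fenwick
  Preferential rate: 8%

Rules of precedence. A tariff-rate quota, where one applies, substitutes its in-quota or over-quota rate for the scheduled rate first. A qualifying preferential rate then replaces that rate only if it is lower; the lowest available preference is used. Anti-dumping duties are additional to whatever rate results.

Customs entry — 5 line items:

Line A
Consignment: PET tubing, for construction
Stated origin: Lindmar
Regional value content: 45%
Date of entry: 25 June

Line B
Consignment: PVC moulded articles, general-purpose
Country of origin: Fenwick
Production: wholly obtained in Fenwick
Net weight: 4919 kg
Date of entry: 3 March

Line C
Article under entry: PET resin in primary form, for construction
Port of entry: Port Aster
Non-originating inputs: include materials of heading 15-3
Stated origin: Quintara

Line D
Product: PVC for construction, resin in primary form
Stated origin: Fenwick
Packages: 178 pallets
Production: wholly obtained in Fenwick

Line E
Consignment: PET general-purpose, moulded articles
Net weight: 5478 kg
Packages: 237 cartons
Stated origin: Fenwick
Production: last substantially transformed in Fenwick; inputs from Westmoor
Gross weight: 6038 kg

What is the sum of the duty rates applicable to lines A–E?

Line A: PET → 15-3; tubing → 15-3-2; for construction → 15-3-2-1. Scheduled 16%. quota on 15-3 open → in-quota 8%; Lindmar agreement on 15-1-2-1: 15-3-2-1 not covered. → 8%.
Line B: PVC → 15-1; moulded articles → 15-1-3; general-purpose → 15-1-3-2. Scheduled 27%. Fenwick agreement on 15-1-3: wholly obtained → 8% available; preferential 8%. → 8%.
Line C: PET → 15-3; resin in primary form → 15-3-4; for construction → 15-3-4-2. Scheduled 16%. quota on 15-3 open → in-quota 8%; Quintara agreement on 15-3-1-3: 15-3-4-2 not covered. → 8%.
Line D: PVC → 15-1; resin in primary form → 15-1-1; for construction → 15-1-1-3. Scheduled 17%. quota on 15-1-1 open → in-quota 17%; Fenwick agreement on 15-1-3: 15-1-1-3 not covered. → 17%.
Line E: PET → 15-3; moulded articles → 15-3-3; general-purpose → 15-3-3-1. Scheduled 2%. quota on 15-3 open → in-quota 8%; Fenwick agreement on 15-1-3: 15-3-3-1 not covered. → 8%.
Sum: 8% + 8% + 8% + 17% + 8% = 49%.

49%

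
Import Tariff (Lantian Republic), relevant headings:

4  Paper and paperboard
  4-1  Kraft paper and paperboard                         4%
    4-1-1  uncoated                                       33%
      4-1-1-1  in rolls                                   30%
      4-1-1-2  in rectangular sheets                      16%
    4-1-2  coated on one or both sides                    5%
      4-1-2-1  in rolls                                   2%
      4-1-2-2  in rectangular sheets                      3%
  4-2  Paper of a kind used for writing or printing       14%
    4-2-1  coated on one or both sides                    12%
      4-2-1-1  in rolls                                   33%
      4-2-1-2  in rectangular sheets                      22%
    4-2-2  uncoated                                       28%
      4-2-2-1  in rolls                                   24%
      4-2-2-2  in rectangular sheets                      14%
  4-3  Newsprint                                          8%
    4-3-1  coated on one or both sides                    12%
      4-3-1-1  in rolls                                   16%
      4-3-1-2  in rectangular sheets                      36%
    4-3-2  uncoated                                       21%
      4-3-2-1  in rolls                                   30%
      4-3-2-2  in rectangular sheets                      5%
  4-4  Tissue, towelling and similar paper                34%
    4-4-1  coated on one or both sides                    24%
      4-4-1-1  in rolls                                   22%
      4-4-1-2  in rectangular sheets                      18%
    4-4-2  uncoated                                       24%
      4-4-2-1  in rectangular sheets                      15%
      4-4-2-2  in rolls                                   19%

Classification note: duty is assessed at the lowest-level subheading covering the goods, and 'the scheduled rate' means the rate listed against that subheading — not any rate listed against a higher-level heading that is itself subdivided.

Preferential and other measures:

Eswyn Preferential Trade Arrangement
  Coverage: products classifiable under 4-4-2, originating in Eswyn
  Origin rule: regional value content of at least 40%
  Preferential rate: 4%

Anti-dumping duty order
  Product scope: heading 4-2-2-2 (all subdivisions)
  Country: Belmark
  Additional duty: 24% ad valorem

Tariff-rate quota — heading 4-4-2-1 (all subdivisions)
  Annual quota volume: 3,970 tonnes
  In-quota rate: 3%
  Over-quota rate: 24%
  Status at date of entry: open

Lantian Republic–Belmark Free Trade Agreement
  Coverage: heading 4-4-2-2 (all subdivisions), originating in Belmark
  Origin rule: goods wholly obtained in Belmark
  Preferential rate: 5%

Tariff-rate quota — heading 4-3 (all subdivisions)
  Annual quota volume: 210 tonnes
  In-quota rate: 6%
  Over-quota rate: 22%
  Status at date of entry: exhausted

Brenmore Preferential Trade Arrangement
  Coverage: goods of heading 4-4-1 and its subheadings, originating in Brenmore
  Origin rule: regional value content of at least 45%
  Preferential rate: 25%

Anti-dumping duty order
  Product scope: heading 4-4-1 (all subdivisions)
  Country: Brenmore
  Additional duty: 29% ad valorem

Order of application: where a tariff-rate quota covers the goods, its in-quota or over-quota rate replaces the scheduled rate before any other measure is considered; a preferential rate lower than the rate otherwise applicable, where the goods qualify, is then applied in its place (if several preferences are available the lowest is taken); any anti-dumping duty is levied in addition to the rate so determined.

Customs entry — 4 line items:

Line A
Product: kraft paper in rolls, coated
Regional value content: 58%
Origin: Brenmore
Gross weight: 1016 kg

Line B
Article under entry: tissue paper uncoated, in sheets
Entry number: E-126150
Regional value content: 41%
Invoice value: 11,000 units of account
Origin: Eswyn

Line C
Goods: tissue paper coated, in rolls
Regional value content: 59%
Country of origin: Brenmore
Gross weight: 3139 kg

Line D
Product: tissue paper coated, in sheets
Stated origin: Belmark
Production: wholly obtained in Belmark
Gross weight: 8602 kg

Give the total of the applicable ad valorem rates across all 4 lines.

Line A: kraft paper → 4-1; coated → 4-1-2; in rolls → 4-1-2-1. Scheduled 2%. Brenmore agreement on 4-4-1: 4-1-2-1 not covered. → 2%.
Line B: tissue paper → 4-4; uncoated → 4-4-2; in sheets → 4-4-2-1. Scheduled 15%. quota on 4-4-2-1 open → in-quota 3%; Eswyn agreement on 4-4-2: RVC ≥ 40% → 4% available; preference 4% not lower than 3% → no reduction. → 3%.
Line C: tissue paper → 4-4; coated → 4-4-1; in rolls → 4-4-1-1. Scheduled 22%. Brenmore agreement on 4-4-1: RVC ≥ 45% → 25% available; preference 25% not lower than 22% → no reduction; anti-dumping (Brenmore, 4-4-1): +29%; total 22% + 29% = 51%. → 51%.
Line D: tissue paper → 4-4; coated → 4-4-1; in sheets → 4-4-1-2. Scheduled 18%. Belmark agreement on 4-4-2-2: 4-4-1-2 not covered. → 18%.
Sum: 2% + 3% + 51% + 18% = 74%.

74%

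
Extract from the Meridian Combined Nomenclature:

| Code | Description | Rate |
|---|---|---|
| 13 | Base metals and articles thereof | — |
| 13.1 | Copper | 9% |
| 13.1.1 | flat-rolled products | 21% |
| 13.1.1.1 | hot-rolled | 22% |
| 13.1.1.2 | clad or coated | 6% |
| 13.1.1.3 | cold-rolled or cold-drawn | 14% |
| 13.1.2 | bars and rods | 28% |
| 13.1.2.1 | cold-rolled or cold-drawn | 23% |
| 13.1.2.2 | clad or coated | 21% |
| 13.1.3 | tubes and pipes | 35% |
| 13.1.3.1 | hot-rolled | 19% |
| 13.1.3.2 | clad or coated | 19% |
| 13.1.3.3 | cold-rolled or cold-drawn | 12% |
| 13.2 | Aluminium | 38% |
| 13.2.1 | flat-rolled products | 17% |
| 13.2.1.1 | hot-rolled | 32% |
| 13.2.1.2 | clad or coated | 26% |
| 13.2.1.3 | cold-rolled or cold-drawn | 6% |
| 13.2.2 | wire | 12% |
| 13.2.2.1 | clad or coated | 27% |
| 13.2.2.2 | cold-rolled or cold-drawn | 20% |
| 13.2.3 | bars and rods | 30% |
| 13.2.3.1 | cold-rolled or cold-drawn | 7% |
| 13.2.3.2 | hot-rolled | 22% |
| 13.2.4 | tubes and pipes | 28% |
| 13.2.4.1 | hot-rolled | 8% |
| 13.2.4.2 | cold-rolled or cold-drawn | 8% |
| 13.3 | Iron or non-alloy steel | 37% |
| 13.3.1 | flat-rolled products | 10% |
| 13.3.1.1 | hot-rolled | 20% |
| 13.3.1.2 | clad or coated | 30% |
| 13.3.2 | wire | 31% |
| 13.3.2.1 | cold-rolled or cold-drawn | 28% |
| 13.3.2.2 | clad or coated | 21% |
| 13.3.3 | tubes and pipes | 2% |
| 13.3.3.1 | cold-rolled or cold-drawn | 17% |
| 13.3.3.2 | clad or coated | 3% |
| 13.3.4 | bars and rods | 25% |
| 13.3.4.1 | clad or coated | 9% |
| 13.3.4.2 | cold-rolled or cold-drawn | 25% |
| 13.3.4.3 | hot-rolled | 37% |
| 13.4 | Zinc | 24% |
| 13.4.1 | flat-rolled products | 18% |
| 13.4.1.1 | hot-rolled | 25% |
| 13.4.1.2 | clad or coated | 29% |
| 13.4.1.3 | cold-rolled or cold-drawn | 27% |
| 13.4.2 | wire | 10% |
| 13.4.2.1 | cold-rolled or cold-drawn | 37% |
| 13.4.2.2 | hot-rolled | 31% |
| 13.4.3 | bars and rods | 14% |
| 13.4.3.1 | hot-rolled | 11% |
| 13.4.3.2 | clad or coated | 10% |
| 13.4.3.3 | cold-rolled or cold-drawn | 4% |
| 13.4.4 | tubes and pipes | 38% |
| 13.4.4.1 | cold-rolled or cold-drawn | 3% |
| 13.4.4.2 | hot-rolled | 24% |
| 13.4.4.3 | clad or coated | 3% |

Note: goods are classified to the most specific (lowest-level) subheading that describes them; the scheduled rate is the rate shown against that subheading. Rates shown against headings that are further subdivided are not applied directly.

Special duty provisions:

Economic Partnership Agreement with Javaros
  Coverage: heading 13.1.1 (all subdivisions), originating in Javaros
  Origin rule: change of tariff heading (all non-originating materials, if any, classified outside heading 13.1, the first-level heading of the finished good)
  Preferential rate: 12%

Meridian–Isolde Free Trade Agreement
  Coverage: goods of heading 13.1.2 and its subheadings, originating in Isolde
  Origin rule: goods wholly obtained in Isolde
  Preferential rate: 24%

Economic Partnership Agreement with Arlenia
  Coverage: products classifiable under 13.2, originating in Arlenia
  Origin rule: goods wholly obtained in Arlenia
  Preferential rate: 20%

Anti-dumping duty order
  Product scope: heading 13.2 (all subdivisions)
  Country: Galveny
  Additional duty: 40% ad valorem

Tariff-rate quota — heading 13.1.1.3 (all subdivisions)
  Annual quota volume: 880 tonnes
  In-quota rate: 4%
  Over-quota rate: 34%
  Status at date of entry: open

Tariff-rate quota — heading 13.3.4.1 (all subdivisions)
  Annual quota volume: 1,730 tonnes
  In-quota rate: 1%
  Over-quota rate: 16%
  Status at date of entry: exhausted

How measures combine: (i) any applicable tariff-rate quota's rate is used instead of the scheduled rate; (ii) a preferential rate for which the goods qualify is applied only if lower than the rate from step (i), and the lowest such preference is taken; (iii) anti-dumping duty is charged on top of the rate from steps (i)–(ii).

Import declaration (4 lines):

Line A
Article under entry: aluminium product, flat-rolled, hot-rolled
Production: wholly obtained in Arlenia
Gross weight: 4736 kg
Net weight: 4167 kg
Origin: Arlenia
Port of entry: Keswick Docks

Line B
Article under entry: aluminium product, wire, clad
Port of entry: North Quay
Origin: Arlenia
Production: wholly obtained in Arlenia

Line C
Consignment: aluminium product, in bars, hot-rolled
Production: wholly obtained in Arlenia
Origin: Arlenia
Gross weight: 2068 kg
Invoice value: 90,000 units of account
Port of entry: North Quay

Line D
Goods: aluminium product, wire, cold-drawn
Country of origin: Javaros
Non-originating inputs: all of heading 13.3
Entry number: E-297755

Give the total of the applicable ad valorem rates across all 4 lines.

Line A: aluminium → 13.2; flat-rolled → 13.2.1; hot-rolled → 13.2.1.1. Scheduled 32%. Arlenia agreement on 13.2: wholly obtained → 20% available; preferential 20%. → 20%.
Line B: aluminium → 13.2; wire → 13.2.2; clad → 13.2.2.1. Scheduled 27%. Arlenia agreement on 13.2: wholly obtained → 20% available; preferential 20%. → 20%.
Line C: aluminium → 13.2; in bars → 13.2.3; hot-rolled → 13.2.3.2. Scheduled 22%. Arlenia agreement on 13.2: wholly obtained → 20% available; preferential 20%. → 20%.
Line D: aluminium → 13.2; wire → 13.2.2; cold-drawn → 13.2.2.2. Scheduled 20%. Javaros agreement on 13.1.1: 13.2.2.2 not covered. → 20%.
Sum: 20% + 20% + 20% + 20% = 80%.

80%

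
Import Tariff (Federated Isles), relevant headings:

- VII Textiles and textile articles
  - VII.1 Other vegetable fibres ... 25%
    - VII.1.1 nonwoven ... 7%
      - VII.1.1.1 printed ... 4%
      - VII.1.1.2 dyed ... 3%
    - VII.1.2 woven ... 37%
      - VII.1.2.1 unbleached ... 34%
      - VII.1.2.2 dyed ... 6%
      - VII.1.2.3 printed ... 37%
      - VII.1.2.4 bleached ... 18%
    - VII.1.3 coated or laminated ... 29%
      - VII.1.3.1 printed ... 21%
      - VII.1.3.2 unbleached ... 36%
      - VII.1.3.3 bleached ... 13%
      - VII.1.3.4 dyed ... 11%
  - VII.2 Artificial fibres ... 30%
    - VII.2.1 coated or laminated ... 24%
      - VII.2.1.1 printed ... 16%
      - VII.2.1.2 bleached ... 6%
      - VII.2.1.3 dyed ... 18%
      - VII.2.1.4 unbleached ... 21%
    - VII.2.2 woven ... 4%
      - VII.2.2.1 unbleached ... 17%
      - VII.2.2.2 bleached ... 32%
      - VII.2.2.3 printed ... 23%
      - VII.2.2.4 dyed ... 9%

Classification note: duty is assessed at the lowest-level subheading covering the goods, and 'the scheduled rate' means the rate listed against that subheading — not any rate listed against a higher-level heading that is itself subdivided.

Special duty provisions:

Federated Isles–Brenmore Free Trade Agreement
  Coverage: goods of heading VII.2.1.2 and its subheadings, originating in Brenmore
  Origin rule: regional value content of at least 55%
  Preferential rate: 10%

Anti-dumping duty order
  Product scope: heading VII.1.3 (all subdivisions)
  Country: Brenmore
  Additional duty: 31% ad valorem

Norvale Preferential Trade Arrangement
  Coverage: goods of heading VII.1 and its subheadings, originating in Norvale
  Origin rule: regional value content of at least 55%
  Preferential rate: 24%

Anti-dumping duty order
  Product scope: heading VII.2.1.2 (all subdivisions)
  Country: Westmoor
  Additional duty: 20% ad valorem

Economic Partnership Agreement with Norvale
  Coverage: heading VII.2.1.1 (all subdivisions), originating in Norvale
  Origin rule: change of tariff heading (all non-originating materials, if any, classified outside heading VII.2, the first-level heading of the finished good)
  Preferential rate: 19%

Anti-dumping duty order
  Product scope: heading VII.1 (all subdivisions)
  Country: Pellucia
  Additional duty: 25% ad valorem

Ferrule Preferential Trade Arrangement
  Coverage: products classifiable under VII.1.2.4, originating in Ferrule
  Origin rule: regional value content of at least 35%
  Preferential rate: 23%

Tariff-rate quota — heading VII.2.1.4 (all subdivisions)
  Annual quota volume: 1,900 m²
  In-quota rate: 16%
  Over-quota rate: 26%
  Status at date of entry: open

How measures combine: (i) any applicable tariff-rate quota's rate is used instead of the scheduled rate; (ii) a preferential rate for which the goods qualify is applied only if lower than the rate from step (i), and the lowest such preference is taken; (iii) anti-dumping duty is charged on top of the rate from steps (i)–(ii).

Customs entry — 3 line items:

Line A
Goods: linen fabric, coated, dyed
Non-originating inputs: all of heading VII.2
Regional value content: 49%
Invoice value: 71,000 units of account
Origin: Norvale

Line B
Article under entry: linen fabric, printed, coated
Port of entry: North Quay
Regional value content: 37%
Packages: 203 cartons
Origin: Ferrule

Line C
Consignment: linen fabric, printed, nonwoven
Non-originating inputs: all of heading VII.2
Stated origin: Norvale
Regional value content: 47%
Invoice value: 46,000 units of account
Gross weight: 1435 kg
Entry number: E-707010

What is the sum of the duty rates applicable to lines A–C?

Line A: linen → VII.1; coated → VII.1.3; dyed → VII.1.3.4. Scheduled 11%. Norvale agreement on VII.1: RVC < 55%; Norvale agreement on VII.2.1.1: VII.1.3.4 not covered. → 11%.
Line B: linen → VII.1; coated → VII.1.3; printed → VII.1.3.1. Scheduled 21%. Ferrule agreement on VII.1.2.4: VII.1.3.1 not covered. → 21%.
Line C: linen → VII.1; nonwoven → VII.1.1; printed → VII.1.1.1. Scheduled 4%. Norvale agreement on VII.1: RVC < 55%; Norvale agreement on VII.2.1.1: VII.1.1.1 not covered. → 4%.
Sum: 11% + 21% + 4% = 36%.

36%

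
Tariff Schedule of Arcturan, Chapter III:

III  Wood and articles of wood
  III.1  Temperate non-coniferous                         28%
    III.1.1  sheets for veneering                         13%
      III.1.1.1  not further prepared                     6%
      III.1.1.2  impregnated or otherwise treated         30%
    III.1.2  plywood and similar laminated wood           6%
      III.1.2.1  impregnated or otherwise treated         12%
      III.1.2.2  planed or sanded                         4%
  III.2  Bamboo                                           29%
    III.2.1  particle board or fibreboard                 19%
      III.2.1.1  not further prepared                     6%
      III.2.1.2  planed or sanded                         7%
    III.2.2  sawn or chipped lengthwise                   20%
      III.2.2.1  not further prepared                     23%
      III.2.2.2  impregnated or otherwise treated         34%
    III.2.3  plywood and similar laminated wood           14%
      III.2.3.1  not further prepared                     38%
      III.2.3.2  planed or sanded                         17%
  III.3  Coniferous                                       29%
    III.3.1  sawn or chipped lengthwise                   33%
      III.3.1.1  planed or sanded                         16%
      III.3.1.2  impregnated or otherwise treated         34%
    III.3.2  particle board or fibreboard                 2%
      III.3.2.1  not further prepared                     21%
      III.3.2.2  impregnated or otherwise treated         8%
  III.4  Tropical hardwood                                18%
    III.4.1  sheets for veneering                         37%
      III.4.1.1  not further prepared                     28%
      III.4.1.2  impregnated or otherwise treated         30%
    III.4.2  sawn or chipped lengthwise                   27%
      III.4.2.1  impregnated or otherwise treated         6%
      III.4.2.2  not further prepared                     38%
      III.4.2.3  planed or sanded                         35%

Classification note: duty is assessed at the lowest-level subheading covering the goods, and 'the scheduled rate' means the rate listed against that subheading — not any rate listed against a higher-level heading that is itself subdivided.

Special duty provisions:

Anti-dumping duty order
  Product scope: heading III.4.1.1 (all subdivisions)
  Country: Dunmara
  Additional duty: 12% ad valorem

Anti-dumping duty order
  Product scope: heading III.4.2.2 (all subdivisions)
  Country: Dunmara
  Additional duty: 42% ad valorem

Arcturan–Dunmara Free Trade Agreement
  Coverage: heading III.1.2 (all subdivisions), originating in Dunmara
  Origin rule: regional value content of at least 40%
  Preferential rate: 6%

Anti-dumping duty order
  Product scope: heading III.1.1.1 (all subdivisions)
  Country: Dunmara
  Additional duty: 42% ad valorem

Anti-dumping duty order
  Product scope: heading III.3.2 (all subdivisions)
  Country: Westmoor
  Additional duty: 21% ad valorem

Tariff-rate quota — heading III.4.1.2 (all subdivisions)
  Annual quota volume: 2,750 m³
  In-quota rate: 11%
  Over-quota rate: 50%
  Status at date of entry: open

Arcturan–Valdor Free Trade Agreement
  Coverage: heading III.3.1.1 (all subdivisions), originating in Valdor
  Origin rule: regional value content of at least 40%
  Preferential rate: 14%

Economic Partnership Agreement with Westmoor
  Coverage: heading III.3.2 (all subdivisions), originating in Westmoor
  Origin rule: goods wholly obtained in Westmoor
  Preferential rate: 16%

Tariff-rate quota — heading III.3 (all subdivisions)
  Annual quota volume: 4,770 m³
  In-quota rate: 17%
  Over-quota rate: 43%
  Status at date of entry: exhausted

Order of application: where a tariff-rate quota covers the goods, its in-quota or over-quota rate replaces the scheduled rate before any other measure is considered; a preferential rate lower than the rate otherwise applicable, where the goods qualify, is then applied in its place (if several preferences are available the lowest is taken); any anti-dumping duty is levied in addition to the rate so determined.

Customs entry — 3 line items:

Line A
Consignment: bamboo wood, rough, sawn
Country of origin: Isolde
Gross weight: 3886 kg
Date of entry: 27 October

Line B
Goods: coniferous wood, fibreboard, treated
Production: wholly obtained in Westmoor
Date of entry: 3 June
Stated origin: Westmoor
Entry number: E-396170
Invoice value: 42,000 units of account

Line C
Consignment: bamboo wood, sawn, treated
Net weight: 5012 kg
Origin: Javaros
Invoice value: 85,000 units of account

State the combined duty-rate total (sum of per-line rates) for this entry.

Line A: bamboo → III.2; sawn → III.2.2; rough → III.2.2.1. Scheduled 23%. No special measure applies. → 23%.
Line B: coniferous → III.3; fibreboard → III.3.2; treated → III.3.2.2. Scheduled 8%. quota on III.3 exhausted → over-quota 43%; Westmoor agreement on III.3.2: wholly obtained → 16% available; preferential 16%; anti-dumping (Westmoor, III.3.2): +21%; total 16% + 21% = 37%. → 37%.
Line C: bamboo → III.2; sawn → III.2.2; treated → III.2.2.2. Scheduled 34%. No special measure applies. → 34%.
Sum: 23% + 37% + 34% = 94%.

94%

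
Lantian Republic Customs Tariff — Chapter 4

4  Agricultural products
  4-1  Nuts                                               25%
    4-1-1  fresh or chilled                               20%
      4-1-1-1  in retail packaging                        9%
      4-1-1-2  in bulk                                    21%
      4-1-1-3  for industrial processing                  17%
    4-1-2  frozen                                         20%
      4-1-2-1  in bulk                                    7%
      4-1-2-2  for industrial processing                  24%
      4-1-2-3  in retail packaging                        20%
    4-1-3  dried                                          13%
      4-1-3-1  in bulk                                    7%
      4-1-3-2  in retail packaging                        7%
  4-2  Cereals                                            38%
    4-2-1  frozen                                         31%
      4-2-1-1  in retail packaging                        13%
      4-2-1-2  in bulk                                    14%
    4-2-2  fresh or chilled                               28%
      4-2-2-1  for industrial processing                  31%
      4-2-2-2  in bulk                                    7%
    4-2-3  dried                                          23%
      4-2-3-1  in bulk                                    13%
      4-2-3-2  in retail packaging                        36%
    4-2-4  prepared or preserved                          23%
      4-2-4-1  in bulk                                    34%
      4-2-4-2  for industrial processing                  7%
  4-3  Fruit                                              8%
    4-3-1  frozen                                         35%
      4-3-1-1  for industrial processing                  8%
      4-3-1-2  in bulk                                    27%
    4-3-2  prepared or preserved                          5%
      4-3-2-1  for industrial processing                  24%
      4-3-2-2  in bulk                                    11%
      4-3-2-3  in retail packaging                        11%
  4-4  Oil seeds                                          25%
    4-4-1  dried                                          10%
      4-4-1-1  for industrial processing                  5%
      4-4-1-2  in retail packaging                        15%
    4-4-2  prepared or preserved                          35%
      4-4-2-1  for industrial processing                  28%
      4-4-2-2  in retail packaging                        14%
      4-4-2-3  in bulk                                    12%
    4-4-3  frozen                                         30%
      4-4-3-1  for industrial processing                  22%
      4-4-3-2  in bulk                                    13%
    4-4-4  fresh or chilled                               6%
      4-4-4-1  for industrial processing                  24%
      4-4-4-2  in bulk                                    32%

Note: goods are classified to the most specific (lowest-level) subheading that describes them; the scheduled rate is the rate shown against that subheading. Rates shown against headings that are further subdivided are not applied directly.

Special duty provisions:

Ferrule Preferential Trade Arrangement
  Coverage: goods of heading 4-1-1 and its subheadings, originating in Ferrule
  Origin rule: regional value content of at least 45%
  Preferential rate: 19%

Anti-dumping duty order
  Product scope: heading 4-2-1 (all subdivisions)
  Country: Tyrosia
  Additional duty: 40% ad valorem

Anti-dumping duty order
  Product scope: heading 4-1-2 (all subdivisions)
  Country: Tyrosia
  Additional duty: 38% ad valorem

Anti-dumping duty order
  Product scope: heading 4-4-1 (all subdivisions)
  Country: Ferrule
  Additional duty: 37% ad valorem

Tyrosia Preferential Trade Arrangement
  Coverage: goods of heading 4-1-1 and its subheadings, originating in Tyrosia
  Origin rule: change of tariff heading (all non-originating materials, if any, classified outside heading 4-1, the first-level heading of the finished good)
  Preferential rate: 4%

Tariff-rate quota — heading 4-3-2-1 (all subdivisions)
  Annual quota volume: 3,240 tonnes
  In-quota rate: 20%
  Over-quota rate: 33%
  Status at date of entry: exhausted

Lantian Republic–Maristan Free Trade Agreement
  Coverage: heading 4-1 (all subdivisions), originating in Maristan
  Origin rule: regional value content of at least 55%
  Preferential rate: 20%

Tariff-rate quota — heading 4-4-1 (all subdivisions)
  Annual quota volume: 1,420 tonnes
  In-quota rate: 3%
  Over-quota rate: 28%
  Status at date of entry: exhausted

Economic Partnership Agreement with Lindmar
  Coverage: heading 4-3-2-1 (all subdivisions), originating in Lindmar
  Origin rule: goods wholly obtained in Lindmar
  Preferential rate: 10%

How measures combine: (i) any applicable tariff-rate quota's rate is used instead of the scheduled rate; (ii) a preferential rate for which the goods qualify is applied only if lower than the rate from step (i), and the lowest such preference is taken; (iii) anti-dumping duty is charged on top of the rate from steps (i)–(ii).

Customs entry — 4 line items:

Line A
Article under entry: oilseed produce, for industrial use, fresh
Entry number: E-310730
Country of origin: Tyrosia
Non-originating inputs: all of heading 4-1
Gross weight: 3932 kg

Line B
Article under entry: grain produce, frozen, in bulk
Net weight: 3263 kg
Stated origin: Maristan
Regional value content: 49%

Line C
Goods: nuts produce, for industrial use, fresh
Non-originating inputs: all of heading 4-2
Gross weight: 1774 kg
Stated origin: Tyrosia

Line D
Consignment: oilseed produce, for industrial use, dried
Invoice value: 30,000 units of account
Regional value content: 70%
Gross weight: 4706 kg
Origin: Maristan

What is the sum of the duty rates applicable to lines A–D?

Line A: oilseed → 4-4; fresh → 4-4-4; for industrial use → 4-4-4-1. Scheduled 24%. Tyrosia agreement on 4-1-1: 4-4-4-1 not covered. → 24%.
Line B: grain → 4-2; frozen → 4-2-1; in bulk → 4-2-1-2. Scheduled 14%. Maristan agreement on 4-1: 4-2-1-2 not covered. → 14%.
Line C: nuts → 4-1; fresh → 4-1-1; for industrial use → 4-1-1-3. Scheduled 17%. Tyrosia agreement on 4-1-1: CTH met → 4% available; preferential 4%. → 4%.
Line D: oilseed → 4-4; dried → 4-4-1; for industrial use → 4-4-1-1. Scheduled 5%. quota on 4-4-1 exhausted → over-quota 28%; Maristan agreement on 4-1: 4-4-1-1 not covered. → 28%.
Sum: 24% + 14% + 4% + 28% = 70%.

70%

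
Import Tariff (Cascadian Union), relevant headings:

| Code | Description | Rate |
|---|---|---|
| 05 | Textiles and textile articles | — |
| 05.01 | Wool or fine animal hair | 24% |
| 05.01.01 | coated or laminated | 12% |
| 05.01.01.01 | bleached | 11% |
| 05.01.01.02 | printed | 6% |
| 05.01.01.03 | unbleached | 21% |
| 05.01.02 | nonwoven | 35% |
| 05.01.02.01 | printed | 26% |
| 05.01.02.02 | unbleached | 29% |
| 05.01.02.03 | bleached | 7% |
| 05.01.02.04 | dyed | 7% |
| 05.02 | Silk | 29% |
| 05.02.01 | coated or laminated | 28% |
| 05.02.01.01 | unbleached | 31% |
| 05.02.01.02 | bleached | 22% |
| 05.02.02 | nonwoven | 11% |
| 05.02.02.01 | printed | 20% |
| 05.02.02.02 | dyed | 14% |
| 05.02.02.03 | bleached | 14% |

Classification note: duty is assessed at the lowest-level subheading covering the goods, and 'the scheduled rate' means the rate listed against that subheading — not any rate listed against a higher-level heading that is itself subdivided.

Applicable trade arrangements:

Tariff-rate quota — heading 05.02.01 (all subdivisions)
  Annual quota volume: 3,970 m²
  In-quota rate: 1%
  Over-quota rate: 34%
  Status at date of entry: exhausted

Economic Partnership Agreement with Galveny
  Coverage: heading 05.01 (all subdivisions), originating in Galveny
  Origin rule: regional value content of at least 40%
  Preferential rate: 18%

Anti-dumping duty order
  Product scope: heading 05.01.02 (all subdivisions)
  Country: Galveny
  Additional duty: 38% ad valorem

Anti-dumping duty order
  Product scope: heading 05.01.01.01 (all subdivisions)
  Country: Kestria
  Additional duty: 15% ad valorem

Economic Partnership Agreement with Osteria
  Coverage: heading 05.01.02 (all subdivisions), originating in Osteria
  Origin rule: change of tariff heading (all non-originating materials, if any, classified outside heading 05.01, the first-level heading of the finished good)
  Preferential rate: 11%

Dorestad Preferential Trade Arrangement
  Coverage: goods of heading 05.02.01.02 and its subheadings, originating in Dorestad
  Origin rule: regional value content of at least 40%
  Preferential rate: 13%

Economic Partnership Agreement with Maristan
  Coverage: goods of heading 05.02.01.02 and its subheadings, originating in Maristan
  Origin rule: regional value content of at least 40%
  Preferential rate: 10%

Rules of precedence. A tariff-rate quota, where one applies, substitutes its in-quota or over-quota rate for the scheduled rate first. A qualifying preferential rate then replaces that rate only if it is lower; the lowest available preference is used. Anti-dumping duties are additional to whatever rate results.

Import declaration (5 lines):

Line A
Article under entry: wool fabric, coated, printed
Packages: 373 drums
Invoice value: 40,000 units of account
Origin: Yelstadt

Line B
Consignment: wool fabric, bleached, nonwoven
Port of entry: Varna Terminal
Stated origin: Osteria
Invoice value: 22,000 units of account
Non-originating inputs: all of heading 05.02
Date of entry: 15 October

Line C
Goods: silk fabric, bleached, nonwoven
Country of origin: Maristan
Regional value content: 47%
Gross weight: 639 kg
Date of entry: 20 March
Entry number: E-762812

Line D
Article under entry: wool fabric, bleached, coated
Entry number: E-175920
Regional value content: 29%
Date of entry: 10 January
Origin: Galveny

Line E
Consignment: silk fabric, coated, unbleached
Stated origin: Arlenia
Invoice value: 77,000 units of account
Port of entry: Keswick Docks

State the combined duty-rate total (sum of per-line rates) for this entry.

Line A: wool → 05.01; coated → 05.01.01; printed → 05.01.01.02. Scheduled 6%. No special measure applies. → 6%.
Line B: wool → 05.01; nonwoven → 05.01.02; bleached → 05.01.02.03. Scheduled 7%. Osteria agreement on 05.01.02: CTH met → 11% available; preference 11% not lower than 7% → no reduction. → 7%.
Line C: silk → 05.02; nonwoven → 05.02.02; bleached → 05.02.02.03. Scheduled 14%. Maristan agreement on 05.02.01.02: 05.02.02.03 not covered. → 14%.
Line D: wool → 05.01; coated → 05.01.01; bleached → 05.01.01.01. Scheduled 11%. Galveny agreement on 05.01: RVC < 40%. → 11%.
Line E: silk → 05.02; coated → 05.02.01; unbleached → 05.02.01.01. Scheduled 31%. quota on 05.02.01 exhausted → over-quota 34%. → 34%.
Sum: 6% + 7% + 14% + 11% + 34% = 72%.

72%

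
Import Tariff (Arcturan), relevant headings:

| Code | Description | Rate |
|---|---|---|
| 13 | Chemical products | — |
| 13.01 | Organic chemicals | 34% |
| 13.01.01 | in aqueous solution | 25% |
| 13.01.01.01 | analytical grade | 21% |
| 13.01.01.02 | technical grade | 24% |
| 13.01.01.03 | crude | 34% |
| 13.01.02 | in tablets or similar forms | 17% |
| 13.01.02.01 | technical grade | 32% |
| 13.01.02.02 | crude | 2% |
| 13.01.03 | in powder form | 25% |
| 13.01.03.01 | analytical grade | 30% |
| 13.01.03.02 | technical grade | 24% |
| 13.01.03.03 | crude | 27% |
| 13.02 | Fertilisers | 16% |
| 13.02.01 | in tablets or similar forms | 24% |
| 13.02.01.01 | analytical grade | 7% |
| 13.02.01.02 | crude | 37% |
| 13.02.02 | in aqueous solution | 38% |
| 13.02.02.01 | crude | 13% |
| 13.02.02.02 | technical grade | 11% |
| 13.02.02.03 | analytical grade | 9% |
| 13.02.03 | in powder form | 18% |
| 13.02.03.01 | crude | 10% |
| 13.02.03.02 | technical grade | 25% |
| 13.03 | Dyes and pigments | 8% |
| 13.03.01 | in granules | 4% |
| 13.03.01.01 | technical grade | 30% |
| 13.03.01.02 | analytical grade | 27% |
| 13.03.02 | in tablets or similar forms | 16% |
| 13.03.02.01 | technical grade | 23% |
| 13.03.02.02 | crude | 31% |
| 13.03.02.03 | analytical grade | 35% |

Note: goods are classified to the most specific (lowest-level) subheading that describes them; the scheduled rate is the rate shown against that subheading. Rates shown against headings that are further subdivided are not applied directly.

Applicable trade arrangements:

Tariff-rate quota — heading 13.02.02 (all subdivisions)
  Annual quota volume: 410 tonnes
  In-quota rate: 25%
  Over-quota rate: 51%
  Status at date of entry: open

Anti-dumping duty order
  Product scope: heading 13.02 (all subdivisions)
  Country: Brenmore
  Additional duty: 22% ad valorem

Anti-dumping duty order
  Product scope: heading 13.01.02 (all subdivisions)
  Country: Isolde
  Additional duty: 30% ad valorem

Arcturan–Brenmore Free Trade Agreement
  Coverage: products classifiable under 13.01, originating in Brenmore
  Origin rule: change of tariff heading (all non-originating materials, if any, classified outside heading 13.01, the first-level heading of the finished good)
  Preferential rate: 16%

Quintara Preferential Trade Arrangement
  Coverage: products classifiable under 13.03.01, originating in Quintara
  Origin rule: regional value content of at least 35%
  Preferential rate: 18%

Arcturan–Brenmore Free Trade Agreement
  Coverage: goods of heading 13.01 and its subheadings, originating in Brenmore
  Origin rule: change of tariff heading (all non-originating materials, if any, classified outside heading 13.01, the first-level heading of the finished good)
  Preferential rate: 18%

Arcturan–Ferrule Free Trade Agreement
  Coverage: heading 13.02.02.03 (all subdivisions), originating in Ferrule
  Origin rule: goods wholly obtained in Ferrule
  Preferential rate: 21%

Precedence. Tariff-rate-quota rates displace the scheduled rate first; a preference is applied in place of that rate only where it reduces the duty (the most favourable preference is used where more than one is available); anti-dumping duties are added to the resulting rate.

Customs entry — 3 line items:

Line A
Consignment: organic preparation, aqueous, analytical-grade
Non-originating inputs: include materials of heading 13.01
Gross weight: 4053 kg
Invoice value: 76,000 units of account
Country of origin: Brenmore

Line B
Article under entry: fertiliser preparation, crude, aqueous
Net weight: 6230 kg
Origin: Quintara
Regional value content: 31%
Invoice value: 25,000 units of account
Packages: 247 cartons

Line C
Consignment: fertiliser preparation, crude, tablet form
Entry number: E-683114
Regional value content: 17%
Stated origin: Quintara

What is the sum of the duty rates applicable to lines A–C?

83%

Line A: organic → 13.01; aqueous → 13.01.01; analytical-grade → 13.01.01.01. Scheduled 21%. Brenmore agreement on 13.01: CTH not met; Brenmore agreement on 13.01: CTH not met. → 21%.
Line B: fertiliser → 13.02; aqueous → 13.02.02; crude → 13.02.02.01. Scheduled 13%. quota on 13.02.02 open → in-quota 25%; Quintara agreement on 13.03.01: 13.02.02.01 not covered. → 25%.
Line C: fertiliser → 13.02; tablet form → 13.02.01; crude → 13.02.01.02. Scheduled 37%. Quintara agreement on 13.03.01: 13.02.01.02 not covered. → 37%.
Sum: 21% + 25% + 37% = 83%.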